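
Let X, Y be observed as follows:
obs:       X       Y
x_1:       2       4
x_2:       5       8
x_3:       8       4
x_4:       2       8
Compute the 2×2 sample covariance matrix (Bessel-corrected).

Step 1 — column means:
  mean(X) = (2 + 5 + 8 + 2) / 4 = 17/4 = 4.25
  mean(Y) = (4 + 8 + 4 + 8) / 4 = 24/4 = 6

Step 2 — sample covariance S[i,j] = (1/(n-1)) · Σ_k (x_{k,i} - mean_i) · (x_{k,j} - mean_j), with n-1 = 3.
  S[X,X] = ((-2.25)·(-2.25) + (0.75)·(0.75) + (3.75)·(3.75) + (-2.25)·(-2.25)) / 3 = 24.75/3 = 8.25
  S[X,Y] = ((-2.25)·(-2) + (0.75)·(2) + (3.75)·(-2) + (-2.25)·(2)) / 3 = -6/3 = -2
  S[Y,Y] = ((-2)·(-2) + (2)·(2) + (-2)·(-2) + (2)·(2)) / 3 = 16/3 = 5.3333

S is symmetric (S[j,i] = S[i,j]). Assembling:

S = [[8.25, -2],
 [-2, 5.3333]]


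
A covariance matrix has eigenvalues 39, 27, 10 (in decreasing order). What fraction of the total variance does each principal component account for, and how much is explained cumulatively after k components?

Step 1 — total variance = trace(Sigma) = Σ λ_i = 39 + 27 + 10 = 76.

Step 2 — fraction explained by component i = λ_i / Σ λ:
  PC1: 39/76 = 0.5132
  PC2: 27/76 = 0.3553
  PC3: 10/76 = 0.1316

Step 3 — cumulative fraction after k components = (λ_1 + ... + λ_k) / Σ λ:
  k = 1: 39/76 = 0.5132
  k = 2: (39 + 27)/76 = 66/76 = 0.8684
  k = 3: (39 + 27 + 10)/76 = 76/76 = 1

Summary (fraction, with percent):

explained: PC1 0.5132 (51.32%), PC2 0.3553 (35.53%), PC3 0.1316 (13.16%);  cumulative: 0.5132, 0.8684, 1


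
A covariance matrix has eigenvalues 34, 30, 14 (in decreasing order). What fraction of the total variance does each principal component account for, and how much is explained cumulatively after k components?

Step 1 — total variance = trace(Sigma) = Σ λ_i = 34 + 30 + 14 = 78.

Step 2 — fraction explained by component i = λ_i / Σ λ:
  PC1: 34/78 = 0.4359
  PC2: 30/78 = 0.3846
  PC3: 14/78 = 0.1795

Step 3 — cumulative fraction after k components = (λ_1 + ... + λ_k) / Σ λ:
  k = 1: 34/78 = 0.4359
  k = 2: (34 + 30)/78 = 64/78 = 0.8205
  k = 3: (34 + 30 + 14)/78 = 78/78 = 1

Summary (fraction, with percent):

explained: PC1 0.4359 (43.59%), PC2 0.3846 (38.46%), PC3 0.1795 (17.95%);  cumulative: 0.4359, 0.8205, 1


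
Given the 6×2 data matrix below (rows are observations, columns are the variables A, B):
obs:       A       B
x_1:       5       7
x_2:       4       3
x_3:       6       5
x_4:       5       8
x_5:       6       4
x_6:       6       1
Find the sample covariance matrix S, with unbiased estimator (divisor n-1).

Step 1 — column means:
  mean(A) = (5 + 4 + 6 + 5 + 6 + 6) / 6 = 32/6 = 5.3333
  mean(B) = (7 + 3 + 5 + 8 + 4 + 1) / 6 = 28/6 = 4.6667

Step 2 — sample covariance S[i,j] = (1/(n-1)) · Σ_k (x_{k,i} - mean_i) · (x_{k,j} - mean_j), with n-1 = 5.
  S[A,A] = ((-0.3333)·(-0.3333) + (-1.3333)·(-1.3333) + (0.6667)·(0.6667) + (-0.3333)·(-0.3333) + (0.6667)·(0.6667) + (0.6667)·(0.6667)) / 5 = 3.3333/5 = 0.6667
  S[A,B] = ((-0.3333)·(2.3333) + (-1.3333)·(-1.6667) + (0.6667)·(0.3333) + (-0.3333)·(3.3333) + (0.6667)·(-0.6667) + (0.6667)·(-3.6667)) / 5 = -2.3333/5 = -0.4667
  S[B,B] = ((2.3333)·(2.3333) + (-1.6667)·(-1.6667) + (0.3333)·(0.3333) + (3.3333)·(3.3333) + (-0.6667)·(-0.6667) + (-3.6667)·(-3.6667)) / 5 = 33.3333/5 = 6.6667

S is symmetric (S[j,i] = S[i,j]). Assembling:

S = [[0.6667, -0.4667],
 [-0.4667, 6.6667]]


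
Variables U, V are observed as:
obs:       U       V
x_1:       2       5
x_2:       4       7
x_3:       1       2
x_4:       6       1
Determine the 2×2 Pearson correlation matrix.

Step 1 — column means:
  mean(U) = (2 + 4 + 1 + 6) / 4 = 13/4 = 3.25
  mean(V) = (5 + 7 + 2 + 1) / 4 = 15/4 = 3.75

Step 2 — sample variances and covariances s[i,j] = (1/(n-1)) · Σ_k (x_{k,i} - mean_i) · (x_{k,j} - mean_j), with n-1 = 3:
  s[U,U] = ((-1.25)·(-1.25) + (0.75)·(0.75) + (-2.25)·(-2.25) + (2.75)·(2.75)) / 3 = 14.75/3 = 4.9167
  s[U,V] = ((-1.25)·(1.25) + (0.75)·(3.25) + (-2.25)·(-1.75) + (2.75)·(-2.75)) / 3 = -2.75/3 = -0.9167
  s[V,V] = ((1.25)·(1.25) + (3.25)·(3.25) + (-1.75)·(-1.75) + (-2.75)·(-2.75)) / 3 = 22.75/3 = 7.5833
  Sample standard deviations s_i = √(s[i,i]):
  s(U) = √(4.9167) = 2.2174
  s(V) = √(7.5833) = 2.7538

Step 3 — r_{ij} = s_{ij} / (s_i · s_j):
  r[U,U] = 1 (diagonal).
  r[U,V] = -0.9167 / (2.2174 · 2.7538) = -0.9167 / 6.1061 = -0.1501
  r[V,V] = 1 (diagonal).

R is symmetric with unit diagonal. Assembling:

R = [[1, -0.1501],
 [-0.1501, 1]]


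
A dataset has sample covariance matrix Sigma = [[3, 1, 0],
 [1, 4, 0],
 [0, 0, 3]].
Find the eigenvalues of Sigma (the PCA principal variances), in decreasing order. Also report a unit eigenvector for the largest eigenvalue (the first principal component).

Step 1 — characteristic polynomial p(λ) = det(λI - Sigma) = λ³ - tr·λ² + c_1·λ - det, where tr = trace, c_1 = sum of the principal 2×2 minors, det = det(Sigma):
  tr = 3 + 4 + 3 = 10,
  c_1 = (3·4 - (1)²) + (3·3 - (0)²) + (4·3 - (0)²) = 11 + 9 + 12 = 32,
  det = 3·(4·3 - (0)²) - (1)·((1)·3 - (0)·(0)) + (0)·((1)·(0) - 4·(0)) = 3·(12) - (1)·(3) + (0)·(0) = 33.
  So p(λ) = λ³ - 10λ² + 32λ - 33.
Step 2 — look for an integer root (rational root theorem: any rational root is an integer divisor of 33). Testing λ = 3:
  p(3) = 27 - 90 + 96 - 33 = 0  ✓
  Dividing out (λ - 3): p(λ) = (λ - 3)(λ² - 7λ + 11).
Step 3 — remaining eigenvalues from the quadratic λ² - 7λ + 11 = 0:
  Δ = 7² - 4·11 = 49 - 44 = 5,  λ = (7 ± √5)/2 = (7 ± 2.2361)/2 ≈ 4.618 or 2.382.
  Sorted: λ_1 = 4.618,  λ_2 = 3,  λ_3 = 2.382  (check: sum = 10 = tr ✓).

Step 4 — unit eigenvector for λ_1 ≈ 4.618: v spans the null space of (Sigma - λ_1 I), whose rows are
  r_1 = (-1.618, 1, 0),  r_2 = (1, -0.618, 0),  r_3 = (0, 0, -1.618).
  v is orthogonal to every row, so take v ∝ r_1 × r_3 = ((1)·(-1.618) - (0)·(0), (0)·(0) - (-1.618)·(-1.618), (-1.618)·(0) - (1)·(0)) ≈ (-1.618, -2.618, 0).
  Rescale (multiply by -1 so the first nonzero entry is positive): u = (1.618, 2.618, 0).
  ||u|| = √((1.618)² + (2.618)² + (0)²) = √(9.4721) ≈ 3.0777,  v_1 = u/||u|| ≈ (0.5257, 0.8507, 0) (||v_1|| = 1).

λ_1 = 4.618,  λ_2 = 3,  λ_3 = 2.382;  v_1 ≈ (0.5257, 0.8507, 0)


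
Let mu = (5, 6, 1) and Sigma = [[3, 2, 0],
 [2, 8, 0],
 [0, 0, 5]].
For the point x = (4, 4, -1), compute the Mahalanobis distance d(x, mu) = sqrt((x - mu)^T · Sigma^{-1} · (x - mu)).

Step 1 — centre the observation: (x - mu) = (-1, -2, -2).

Step 2 — invert Sigma (cofactor / det for 3×3, or solve directly):
  Sigma^{-1} = [[0.4, -0.1, 0],
 [-0.1, 0.15, 0],
 [0, 0, 0.2]].

Step 3 — form the quadratic (x - mu)^T · Sigma^{-1} · (x - mu):
  Sigma^{-1} · (x - mu) = (-0.2, -0.2, -0.4).
  (x - mu)^T · [Sigma^{-1} · (x - mu)] = (-1)·(-0.2) + (-2)·(-0.2) + (-2)·(-0.4) = 1.4.

Step 4 — take square root: d = √(1.4) ≈ 1.1832.

d(x, mu) = √(1.4) ≈ 1.1832


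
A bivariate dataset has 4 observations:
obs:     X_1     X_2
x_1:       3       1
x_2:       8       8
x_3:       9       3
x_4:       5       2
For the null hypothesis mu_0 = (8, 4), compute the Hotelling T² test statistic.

Step 1 — sample mean vector:
  mean(X_1) = (3 + 8 + 9 + 5) / 4 = 25/4 = 6.25
  mean(X_2) = (1 + 8 + 3 + 2) / 4 = 14/4 = 3.5
  x̄ = (6.25, 3.5),  deviation x̄ - mu_0 = (6.25, 3.5) - (8, 4) = (-1.75, -0.5).

Step 2 — sample covariance matrix, S[i,j] = (1/(n-1)) · Σ_k (x_{k,i} - mean_i) · (x_{k,j} - mean_j), divisor n-1 = 3:
  S[X_1,X_1] = ((-3.25)·(-3.25) + (1.75)·(1.75) + (2.75)·(2.75) + (-1.25)·(-1.25)) / 3 = 22.75/3 = 7.5833
  S[X_1,X_2] = ((-3.25)·(-2.5) + (1.75)·(4.5) + (2.75)·(-0.5) + (-1.25)·(-1.5)) / 3 = 16.5/3 = 5.5
  S[X_2,X_2] = ((-2.5)·(-2.5) + (4.5)·(4.5) + (-0.5)·(-0.5) + (-1.5)·(-1.5)) / 3 = 29/3 = 9.6667
  S = [[7.5833, 5.5],
 [5.5, 9.6667]].

Step 3 — invert S. det(S) = 7.5833·9.6667 - (5.5)² = 43.0556.
  S^{-1} = (1/det) · [[d, -b], [-b, a]] = [[0.2245, -0.1277],
 [-0.1277, 0.1761]].

Step 4 — quadratic form (x̄ - mu_0)^T · S^{-1} · (x̄ - mu_0):
  S^{-1} · (x̄ - mu_0) = (-0.329, 0.1355),
  (x̄ - mu_0)^T · [...] = (-1.75)·(-0.329) + (-0.5)·(0.1355) = 0.5081.

Step 5 — scale by n: T² = 4 · 0.5081 = 2.0323.

T² ≈ 2.0323


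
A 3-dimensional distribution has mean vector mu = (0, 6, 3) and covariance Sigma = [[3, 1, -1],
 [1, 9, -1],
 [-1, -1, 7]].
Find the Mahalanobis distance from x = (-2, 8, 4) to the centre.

Step 1 — centre the observation: (x - mu) = (-2, 2, 1).

Step 2 — invert Sigma (cofactor / det for 3×3, or solve directly):
  Sigma^{-1} = [[0.3605, -0.0349, 0.0465],
 [-0.0349, 0.1163, 0.0116],
 [0.0465, 0.0116, 0.1512]].

Step 3 — form the quadratic (x - mu)^T · Sigma^{-1} · (x - mu):
  Sigma^{-1} · (x - mu) = (-0.7442, 0.314, 0.0814).
  (x - mu)^T · [Sigma^{-1} · (x - mu)] = (-2)·(-0.7442) + (2)·(0.314) + (1)·(0.0814) = 2.1977.

Step 4 — take square root: d = √(2.1977) ≈ 1.4825.

d(x, mu) = √(2.1977) ≈ 1.4825


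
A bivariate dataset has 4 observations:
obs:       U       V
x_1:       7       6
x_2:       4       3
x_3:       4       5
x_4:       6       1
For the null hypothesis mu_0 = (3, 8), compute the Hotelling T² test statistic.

Step 1 — sample mean vector:
  mean(U) = (7 + 4 + 4 + 6) / 4 = 21/4 = 5.25
  mean(V) = (6 + 3 + 5 + 1) / 4 = 15/4 = 3.75
  x̄ = (5.25, 3.75),  deviation x̄ - mu_0 = (5.25, 3.75) - (3, 8) = (2.25, -4.25).

Step 2 — sample covariance matrix, S[i,j] = (1/(n-1)) · Σ_k (x_{k,i} - mean_i) · (x_{k,j} - mean_j), divisor n-1 = 3:
  S[U,U] = ((1.75)·(1.75) + (-1.25)·(-1.25) + (-1.25)·(-1.25) + (0.75)·(0.75)) / 3 = 6.75/3 = 2.25
  S[U,V] = ((1.75)·(2.25) + (-1.25)·(-0.75) + (-1.25)·(1.25) + (0.75)·(-2.75)) / 3 = 1.25/3 = 0.4167
  S[V,V] = ((2.25)·(2.25) + (-0.75)·(-0.75) + (1.25)·(1.25) + (-2.75)·(-2.75)) / 3 = 14.75/3 = 4.9167
  S = [[2.25, 0.4167],
 [0.4167, 4.9167]].

Step 3 — invert S. det(S) = 2.25·4.9167 - (0.4167)² = 10.8889.
  S^{-1} = (1/det) · [[d, -b], [-b, a]] = [[0.4515, -0.0383],
 [-0.0383, 0.2066]].

Step 4 — quadratic form (x̄ - mu_0)^T · S^{-1} · (x̄ - mu_0):
  S^{-1} · (x̄ - mu_0) = (1.1786, -0.9643),
  (x̄ - mu_0)^T · [...] = (2.25)·(1.1786) + (-4.25)·(-0.9643) = 6.75.

Step 5 — scale by n: T² = 4 · 6.75 = 27.

T² ≈ 27


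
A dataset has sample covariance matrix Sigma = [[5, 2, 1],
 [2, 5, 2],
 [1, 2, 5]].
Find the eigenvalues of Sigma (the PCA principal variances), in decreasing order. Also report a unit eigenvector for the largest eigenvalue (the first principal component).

Step 1 — characteristic polynomial p(λ) = det(λI - Sigma) = λ³ - tr·λ² + c_1·λ - det, where tr = trace, c_1 = sum of the principal 2×2 minors, det = det(Sigma):
  tr = 5 + 5 + 5 = 15,
  c_1 = (5·5 - (2)²) + (5·5 - (1)²) + (5·5 - (2)²) = 21 + 24 + 21 = 66,
  det = 5·(5·5 - (2)²) - (2)·((2)·5 - (2)·(1)) + (1)·((2)·(2) - 5·(1)) = 5·(21) - (2)·(8) + (1)·(-1) = 88.
  So p(λ) = λ³ - 15λ² + 66λ - 88.
Step 2 — look for an integer root (rational root theorem: any rational root is an integer divisor of 88). Testing λ = 4:
  p(4) = 64 - 240 + 264 - 88 = 0  ✓
  Dividing out (λ - 4): p(λ) = (λ - 4)(λ² - 11λ + 22).
Step 3 — remaining eigenvalues from the quadratic λ² - 11λ + 22 = 0:
  Δ = 11² - 4·22 = 121 - 88 = 33,  λ = (11 ± √33)/2 = (11 ± 5.7446)/2 ≈ 8.3723 or 2.6277.
  Sorted: λ_1 = 8.3723,  λ_2 = 4,  λ_3 = 2.6277  (check: sum = 15 = tr ✓).

Step 4 — unit eigenvector for λ_1 ≈ 8.3723: v spans the null space of (Sigma - λ_1 I), whose rows are
  r_1 = (-3.3723, 2, 1),  r_2 = (2, -3.3723, 2),  r_3 = (1, 2, -3.3723).
  v is orthogonal to every row, so take v ∝ r_1 × r_2 = ((2)·(2) - (1)·(-3.3723), (1)·(2) - (-3.3723)·(2), (-3.3723)·(-3.3723) - (2)·(2)) ≈ (7.3723, 8.7446, 7.3723).
  Let u = (7.3723, 8.7446, 7.3723).
  ||u|| = √((7.3723)² + (8.7446)² + (7.3723)²) = √(185.1684) ≈ 13.6077,  v_1 = u/||u|| ≈ (0.5418, 0.6426, 0.5418) (||v_1|| = 1).

λ_1 = 8.3723,  λ_2 = 4,  λ_3 = 2.6277;  v_1 ≈ (0.5418, 0.6426, 0.5418)


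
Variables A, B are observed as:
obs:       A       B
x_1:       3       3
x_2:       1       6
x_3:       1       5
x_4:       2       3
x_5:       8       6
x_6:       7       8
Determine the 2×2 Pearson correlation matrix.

Step 1 — column means:
  mean(A) = (3 + 1 + 1 + 2 + 8 + 7) / 6 = 22/6 = 3.6667
  mean(B) = (3 + 6 + 5 + 3 + 6 + 8) / 6 = 31/6 = 5.1667

Step 2 — sample variances and covariances s[i,j] = (1/(n-1)) · Σ_k (x_{k,i} - mean_i) · (x_{k,j} - mean_j), with n-1 = 5:
  s[A,A] = ((-0.6667)·(-0.6667) + (-2.6667)·(-2.6667) + (-2.6667)·(-2.6667) + (-1.6667)·(-1.6667) + (4.3333)·(4.3333) + (3.3333)·(3.3333)) / 5 = 47.3333/5 = 9.4667
  s[A,B] = ((-0.6667)·(-2.1667) + (-2.6667)·(0.8333) + (-2.6667)·(-0.1667) + (-1.6667)·(-2.1667) + (4.3333)·(0.8333) + (3.3333)·(2.8333)) / 5 = 16.3333/5 = 3.2667
  s[B,B] = ((-2.1667)·(-2.1667) + (0.8333)·(0.8333) + (-0.1667)·(-0.1667) + (-2.1667)·(-2.1667) + (0.8333)·(0.8333) + (2.8333)·(2.8333)) / 5 = 18.8333/5 = 3.7667
  Sample standard deviations s_i = √(s[i,i]):
  s(A) = √(9.4667) = 3.0768
  s(B) = √(3.7667) = 1.9408

Step 3 — r_{ij} = s_{ij} / (s_i · s_j):
  r[A,A] = 1 (diagonal).
  r[A,B] = 3.2667 / (3.0768 · 1.9408) = 3.2667 / 5.9714 = 0.5471
  r[B,B] = 1 (diagonal).

R is symmetric with unit diagonal. Assembling:

R = [[1, 0.5471],
 [0.5471, 1]]


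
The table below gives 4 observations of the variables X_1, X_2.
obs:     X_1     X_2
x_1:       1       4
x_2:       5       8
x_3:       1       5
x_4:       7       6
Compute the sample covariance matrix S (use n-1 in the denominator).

Step 1 — column means:
  mean(X_1) = (1 + 5 + 1 + 7) / 4 = 14/4 = 3.5
  mean(X_2) = (4 + 8 + 5 + 6) / 4 = 23/4 = 5.75

Step 2 — sample covariance S[i,j] = (1/(n-1)) · Σ_k (x_{k,i} - mean_i) · (x_{k,j} - mean_j), with n-1 = 3.
  S[X_1,X_1] = ((-2.5)·(-2.5) + (1.5)·(1.5) + (-2.5)·(-2.5) + (3.5)·(3.5)) / 3 = 27/3 = 9
  S[X_1,X_2] = ((-2.5)·(-1.75) + (1.5)·(2.25) + (-2.5)·(-0.75) + (3.5)·(0.25)) / 3 = 10.5/3 = 3.5
  S[X_2,X_2] = ((-1.75)·(-1.75) + (2.25)·(2.25) + (-0.75)·(-0.75) + (0.25)·(0.25)) / 3 = 8.75/3 = 2.9167

S is symmetric (S[j,i] = S[i,j]). Assembling:

S = [[9, 3.5],
 [3.5, 2.9167]]


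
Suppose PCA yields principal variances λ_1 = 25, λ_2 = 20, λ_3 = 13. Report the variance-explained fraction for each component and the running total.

Step 1 — total variance = trace(Sigma) = Σ λ_i = 25 + 20 + 13 = 58.

Step 2 — fraction explained by component i = λ_i / Σ λ:
  PC1: 25/58 = 0.431
  PC2: 20/58 = 0.3448
  PC3: 13/58 = 0.2241

Step 3 — cumulative fraction after k components = (λ_1 + ... + λ_k) / Σ λ:
  k = 1: 25/58 = 0.431
  k = 2: (25 + 20)/58 = 45/58 = 0.7759
  k = 3: (25 + 20 + 13)/58 = 58/58 = 1

Summary (fraction, with percent):

explained: PC1 0.431 (43.1%), PC2 0.3448 (34.48%), PC3 0.2241 (22.41%);  cumulative: 0.431, 0.7759, 1


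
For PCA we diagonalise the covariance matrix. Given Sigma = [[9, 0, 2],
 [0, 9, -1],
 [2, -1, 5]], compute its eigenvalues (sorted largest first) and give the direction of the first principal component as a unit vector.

Step 1 — characteristic polynomial p(λ) = det(λI - Sigma) = λ³ - tr·λ² + c_1·λ - det, where tr = trace, c_1 = sum of the principal 2×2 minors, det = det(Sigma):
  tr = 9 + 9 + 5 = 23,
  c_1 = (9·9 - (0)²) + (9·5 - (2)²) + (9·5 - (-1)²) = 81 + 41 + 44 = 166,
  det = 9·(9·5 - (-1)²) - (0)·((0)·5 - (-1)·(2)) + (2)·((0)·(-1) - 9·(2)) = 9·(44) - (0)·(2) + (2)·(-18) = 360.
  So p(λ) = λ³ - 23λ² + 166λ - 360.
Step 2 — look for an integer root (rational root theorem: any rational root is an integer divisor of 360). Testing λ = 4:
  p(4) = 64 - 368 + 664 - 360 = 0  ✓
  Dividing out (λ - 4): p(λ) = (λ - 4)(λ² - 19λ + 90).
Step 3 — remaining eigenvalues from the quadratic λ² - 19λ + 90 = 0:
  Δ = 19² - 4·90 = 361 - 360 = 1,  λ = (19 ± √1)/2 = (19 ± 1)/2 = 10 or 9.
  Sorted: λ_1 = 10,  λ_2 = 9,  λ_3 = 4  (check: sum = 23 = tr ✓).

Step 4 — unit eigenvector for λ_1 = 10: v spans the null space of (Sigma - λ_1 I), whose rows are
  r_1 = (-1, 0, 2),  r_2 = (0, -1, -1),  r_3 = (2, -1, -5).
  v is orthogonal to every row, so take v ∝ r_1 × r_2 = ((0)·(-1) - (2)·(-1), (2)·(0) - (-1)·(-1), (-1)·(-1) - (0)·(0)) = (2, -1, 1).
  Let u = (2, -1, 1).
  ||u|| = √((2)² + (-1)² + (1)²) = √(6) ≈ 2.4495,  v_1 = u/||u|| ≈ (0.8165, -0.4082, 0.4082) (||v_1|| = 1).

λ_1 = 10,  λ_2 = 9,  λ_3 = 4;  v_1 ≈ (0.8165, -0.4082, 0.4082)


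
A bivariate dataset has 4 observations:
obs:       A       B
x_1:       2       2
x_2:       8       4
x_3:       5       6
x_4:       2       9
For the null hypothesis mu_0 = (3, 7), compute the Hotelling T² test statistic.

Step 1 — sample mean vector:
  mean(A) = (2 + 8 + 5 + 2) / 4 = 17/4 = 4.25
  mean(B) = (2 + 4 + 6 + 9) / 4 = 21/4 = 5.25
  x̄ = (4.25, 5.25),  deviation x̄ - mu_0 = (4.25, 5.25) - (3, 7) = (1.25, -1.75).

Step 2 — sample covariance matrix, S[i,j] = (1/(n-1)) · Σ_k (x_{k,i} - mean_i) · (x_{k,j} - mean_j), divisor n-1 = 3:
  S[A,A] = ((-2.25)·(-2.25) + (3.75)·(3.75) + (0.75)·(0.75) + (-2.25)·(-2.25)) / 3 = 24.75/3 = 8.25
  S[A,B] = ((-2.25)·(-3.25) + (3.75)·(-1.25) + (0.75)·(0.75) + (-2.25)·(3.75)) / 3 = -5.25/3 = -1.75
  S[B,B] = ((-3.25)·(-3.25) + (-1.25)·(-1.25) + (0.75)·(0.75) + (3.75)·(3.75)) / 3 = 26.75/3 = 8.9167
  S = [[8.25, -1.75],
 [-1.75, 8.9167]].

Step 3 — invert S. det(S) = 8.25·8.9167 - (-1.75)² = 70.5.
  S^{-1} = (1/det) · [[d, -b], [-b, a]] = [[0.1265, 0.0248],
 [0.0248, 0.117]].

Step 4 — quadratic form (x̄ - mu_0)^T · S^{-1} · (x̄ - mu_0):
  S^{-1} · (x̄ - mu_0) = (0.1147, -0.1738),
  (x̄ - mu_0)^T · [...] = (1.25)·(0.1147) + (-1.75)·(-0.1738) = 0.4474.

Step 5 — scale by n: T² = 4 · 0.4474 = 1.7896.

T² ≈ 1.7896


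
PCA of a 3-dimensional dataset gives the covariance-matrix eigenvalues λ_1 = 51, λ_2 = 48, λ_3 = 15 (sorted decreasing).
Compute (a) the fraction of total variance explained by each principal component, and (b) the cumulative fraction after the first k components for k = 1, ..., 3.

Step 1 — total variance = trace(Sigma) = Σ λ_i = 51 + 48 + 15 = 114.

Step 2 — fraction explained by component i = λ_i / Σ λ:
  PC1: 51/114 = 0.4474
  PC2: 48/114 = 0.4211
  PC3: 15/114 = 0.1316

Step 3 — cumulative fraction after k components = (λ_1 + ... + λ_k) / Σ λ:
  k = 1: 51/114 = 0.4474
  k = 2: (51 + 48)/114 = 99/114 = 0.8684
  k = 3: (51 + 48 + 15)/114 = 114/114 = 1

Summary (fraction, with percent):

explained: PC1 0.4474 (44.74%), PC2 0.4211 (42.11%), PC3 0.1316 (13.16%);  cumulative: 0.4474, 0.8684, 1


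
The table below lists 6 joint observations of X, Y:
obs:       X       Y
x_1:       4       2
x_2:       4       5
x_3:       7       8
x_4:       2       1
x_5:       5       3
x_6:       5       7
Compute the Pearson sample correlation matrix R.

Step 1 — column means:
  mean(X) = (4 + 4 + 7 + 2 + 5 + 5) / 6 = 27/6 = 4.5
  mean(Y) = (2 + 5 + 8 + 1 + 3 + 7) / 6 = 26/6 = 4.3333

Step 2 — sample variances and covariances s[i,j] = (1/(n-1)) · Σ_k (x_{k,i} - mean_i) · (x_{k,j} - mean_j), with n-1 = 5:
  s[X,X] = ((-0.5)·(-0.5) + (-0.5)·(-0.5) + (2.5)·(2.5) + (-2.5)·(-2.5) + (0.5)·(0.5) + (0.5)·(0.5)) / 5 = 13.5/5 = 2.7
  s[X,Y] = ((-0.5)·(-2.3333) + (-0.5)·(0.6667) + (2.5)·(3.6667) + (-2.5)·(-3.3333) + (0.5)·(-1.3333) + (0.5)·(2.6667)) / 5 = 19/5 = 3.8
  s[Y,Y] = ((-2.3333)·(-2.3333) + (0.6667)·(0.6667) + (3.6667)·(3.6667) + (-3.3333)·(-3.3333) + (-1.3333)·(-1.3333) + (2.6667)·(2.6667)) / 5 = 39.3333/5 = 7.8667
  Sample standard deviations s_i = √(s[i,i]):
  s(X) = √(2.7) = 1.6432
  s(Y) = √(7.8667) = 2.8048

Step 3 — r_{ij} = s_{ij} / (s_i · s_j):
  r[X,X] = 1 (diagonal).
  r[X,Y] = 3.8 / (1.6432 · 2.8048) = 3.8 / 4.6087 = 0.8245
  r[Y,Y] = 1 (diagonal).

R is symmetric with unit diagonal. Assembling:

R = [[1, 0.8245],
 [0.8245, 1]]


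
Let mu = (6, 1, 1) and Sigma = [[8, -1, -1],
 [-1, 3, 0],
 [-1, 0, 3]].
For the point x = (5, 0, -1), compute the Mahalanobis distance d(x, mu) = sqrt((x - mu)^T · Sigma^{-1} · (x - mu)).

Step 1 — centre the observation: (x - mu) = (-1, -1, -2).

Step 2 — invert Sigma (cofactor / det for 3×3, or solve directly):
  Sigma^{-1} = [[0.1364, 0.0455, 0.0455],
 [0.0455, 0.3485, 0.0152],
 [0.0455, 0.0152, 0.3485]].

Step 3 — form the quadratic (x - mu)^T · Sigma^{-1} · (x - mu):
  Sigma^{-1} · (x - mu) = (-0.2727, -0.4242, -0.7576).
  (x - mu)^T · [Sigma^{-1} · (x - mu)] = (-1)·(-0.2727) + (-1)·(-0.4242) + (-2)·(-0.7576) = 2.2121.

Step 4 — take square root: d = √(2.2121) ≈ 1.4873.

d(x, mu) = √(2.2121) ≈ 1.4873


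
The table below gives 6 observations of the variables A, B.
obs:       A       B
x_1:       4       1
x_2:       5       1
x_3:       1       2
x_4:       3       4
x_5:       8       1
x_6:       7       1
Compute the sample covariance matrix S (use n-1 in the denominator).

Step 1 — column means:
  mean(A) = (4 + 5 + 1 + 3 + 8 + 7) / 6 = 28/6 = 4.6667
  mean(B) = (1 + 1 + 2 + 4 + 1 + 1) / 6 = 10/6 = 1.6667

Step 2 — sample covariance S[i,j] = (1/(n-1)) · Σ_k (x_{k,i} - mean_i) · (x_{k,j} - mean_j), with n-1 = 5.
  S[A,A] = ((-0.6667)·(-0.6667) + (0.3333)·(0.3333) + (-3.6667)·(-3.6667) + (-1.6667)·(-1.6667) + (3.3333)·(3.3333) + (2.3333)·(2.3333)) / 5 = 33.3333/5 = 6.6667
  S[A,B] = ((-0.6667)·(-0.6667) + (0.3333)·(-0.6667) + (-3.6667)·(0.3333) + (-1.6667)·(2.3333) + (3.3333)·(-0.6667) + (2.3333)·(-0.6667)) / 5 = -8.6667/5 = -1.7333
  S[B,B] = ((-0.6667)·(-0.6667) + (-0.6667)·(-0.6667) + (0.3333)·(0.3333) + (2.3333)·(2.3333) + (-0.6667)·(-0.6667) + (-0.6667)·(-0.6667)) / 5 = 7.3333/5 = 1.4667

S is symmetric (S[j,i] = S[i,j]). Assembling:

S = [[6.6667, -1.7333],
 [-1.7333, 1.4667]]


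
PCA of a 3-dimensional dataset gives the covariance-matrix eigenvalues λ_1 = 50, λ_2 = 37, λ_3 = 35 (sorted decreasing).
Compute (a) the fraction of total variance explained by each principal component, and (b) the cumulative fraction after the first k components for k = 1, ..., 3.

Step 1 — total variance = trace(Sigma) = Σ λ_i = 50 + 37 + 35 = 122.

Step 2 — fraction explained by component i = λ_i / Σ λ:
  PC1: 50/122 = 0.4098
  PC2: 37/122 = 0.3033
  PC3: 35/122 = 0.2869

Step 3 — cumulative fraction after k components = (λ_1 + ... + λ_k) / Σ λ:
  k = 1: 50/122 = 0.4098
  k = 2: (50 + 37)/122 = 87/122 = 0.7131
  k = 3: (50 + 37 + 35)/122 = 122/122 = 1

Summary (fraction, with percent):

explained: PC1 0.4098 (40.98%), PC2 0.3033 (30.33%), PC3 0.2869 (28.69%);  cumulative: 0.4098, 0.7131, 1


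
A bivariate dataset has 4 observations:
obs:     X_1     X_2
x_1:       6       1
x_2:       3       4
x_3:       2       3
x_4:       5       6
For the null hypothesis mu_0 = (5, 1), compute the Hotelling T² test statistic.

Step 1 — sample mean vector:
  mean(X_1) = (6 + 3 + 2 + 5) / 4 = 16/4 = 4
  mean(X_2) = (1 + 4 + 3 + 6) / 4 = 14/4 = 3.5
  x̄ = (4, 3.5),  deviation x̄ - mu_0 = (4, 3.5) - (5, 1) = (-1, 2.5).

Step 2 — sample covariance matrix, S[i,j] = (1/(n-1)) · Σ_k (x_{k,i} - mean_i) · (x_{k,j} - mean_j), divisor n-1 = 3:
  S[X_1,X_1] = ((2)·(2) + (-1)·(-1) + (-2)·(-2) + (1)·(1)) / 3 = 10/3 = 3.3333
  S[X_1,X_2] = ((2)·(-2.5) + (-1)·(0.5) + (-2)·(-0.5) + (1)·(2.5)) / 3 = -2/3 = -0.6667
  S[X_2,X_2] = ((-2.5)·(-2.5) + (0.5)·(0.5) + (-0.5)·(-0.5) + (2.5)·(2.5)) / 3 = 13/3 = 4.3333
  S = [[3.3333, -0.6667],
 [-0.6667, 4.3333]].

Step 3 — invert S. det(S) = 3.3333·4.3333 - (-0.6667)² = 14.
  S^{-1} = (1/det) · [[d, -b], [-b, a]] = [[0.3095, 0.0476],
 [0.0476, 0.2381]].

Step 4 — quadratic form (x̄ - mu_0)^T · S^{-1} · (x̄ - mu_0):
  S^{-1} · (x̄ - mu_0) = (-0.1905, 0.5476),
  (x̄ - mu_0)^T · [...] = (-1)·(-0.1905) + (2.5)·(0.5476) = 1.5595.

Step 5 — scale by n: T² = 4 · 1.5595 = 6.2381.

T² ≈ 6.2381


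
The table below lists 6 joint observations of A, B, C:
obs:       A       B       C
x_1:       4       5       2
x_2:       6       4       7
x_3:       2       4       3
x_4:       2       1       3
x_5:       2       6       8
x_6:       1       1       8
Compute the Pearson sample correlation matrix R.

Step 1 — column means:
  mean(A) = (4 + 6 + 2 + 2 + 2 + 1) / 6 = 17/6 = 2.8333
  mean(B) = (5 + 4 + 4 + 1 + 6 + 1) / 6 = 21/6 = 3.5
  mean(C) = (2 + 7 + 3 + 3 + 8 + 8) / 6 = 31/6 = 5.1667

Step 2 — sample variances and covariances s[i,j] = (1/(n-1)) · Σ_k (x_{k,i} - mean_i) · (x_{k,j} - mean_j), with n-1 = 5:
  s[A,A] = ((1.1667)·(1.1667) + (3.1667)·(3.1667) + (-0.8333)·(-0.8333) + (-0.8333)·(-0.8333) + (-0.8333)·(-0.8333) + (-1.8333)·(-1.8333)) / 5 = 16.8333/5 = 3.3667
  s[A,B] = ((1.1667)·(1.5) + (3.1667)·(0.5) + (-0.8333)·(0.5) + (-0.8333)·(-2.5) + (-0.8333)·(2.5) + (-1.8333)·(-2.5)) / 5 = 7.5/5 = 1.5
  s[A,C] = ((1.1667)·(-3.1667) + (3.1667)·(1.8333) + (-0.8333)·(-2.1667) + (-0.8333)·(-2.1667) + (-0.8333)·(2.8333) + (-1.8333)·(2.8333)) / 5 = -1.8333/5 = -0.3667
  s[B,B] = ((1.5)·(1.5) + (0.5)·(0.5) + (0.5)·(0.5) + (-2.5)·(-2.5) + (2.5)·(2.5) + (-2.5)·(-2.5)) / 5 = 21.5/5 = 4.3
  s[B,C] = ((1.5)·(-3.1667) + (0.5)·(1.8333) + (0.5)·(-2.1667) + (-2.5)·(-2.1667) + (2.5)·(2.8333) + (-2.5)·(2.8333)) / 5 = 0.5/5 = 0.1
  s[C,C] = ((-3.1667)·(-3.1667) + (1.8333)·(1.8333) + (-2.1667)·(-2.1667) + (-2.1667)·(-2.1667) + (2.8333)·(2.8333) + (2.8333)·(2.8333)) / 5 = 38.8333/5 = 7.7667
  Sample standard deviations s_i = √(s[i,i]):
  s(A) = √(3.3667) = 1.8348
  s(B) = √(4.3) = 2.0736
  s(C) = √(7.7667) = 2.7869

Step 3 — r_{ij} = s_{ij} / (s_i · s_j):
  r[A,A] = 1 (diagonal).
  r[A,B] = 1.5 / (1.8348 · 2.0736) = 1.5 / 3.8048 = 0.3942
  r[A,C] = -0.3667 / (1.8348 · 2.7869) = -0.3667 / 5.1135 = -0.0717
  r[B,B] = 1 (diagonal).
  r[B,C] = 0.1 / (2.0736 · 2.7869) = 0.1 / 5.779 = 0.0173
  r[C,C] = 1 (diagonal).

R is symmetric with unit diagonal. Assembling:

R = [[1, 0.3942, -0.0717],
 [0.3942, 1, 0.0173],
 [-0.0717, 0.0173, 1]]


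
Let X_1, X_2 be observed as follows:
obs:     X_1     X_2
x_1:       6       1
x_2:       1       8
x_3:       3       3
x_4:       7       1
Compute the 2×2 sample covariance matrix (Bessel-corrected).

Step 1 — column means:
  mean(X_1) = (6 + 1 + 3 + 7) / 4 = 17/4 = 4.25
  mean(X_2) = (1 + 8 + 3 + 1) / 4 = 13/4 = 3.25

Step 2 — sample covariance S[i,j] = (1/(n-1)) · Σ_k (x_{k,i} - mean_i) · (x_{k,j} - mean_j), with n-1 = 3.
  S[X_1,X_1] = ((1.75)·(1.75) + (-3.25)·(-3.25) + (-1.25)·(-1.25) + (2.75)·(2.75)) / 3 = 22.75/3 = 7.5833
  S[X_1,X_2] = ((1.75)·(-2.25) + (-3.25)·(4.75) + (-1.25)·(-0.25) + (2.75)·(-2.25)) / 3 = -25.25/3 = -8.4167
  S[X_2,X_2] = ((-2.25)·(-2.25) + (4.75)·(4.75) + (-0.25)·(-0.25) + (-2.25)·(-2.25)) / 3 = 32.75/3 = 10.9167

S is symmetric (S[j,i] = S[i,j]). Assembling:

S = [[7.5833, -8.4167],
 [-8.4167, 10.9167]]


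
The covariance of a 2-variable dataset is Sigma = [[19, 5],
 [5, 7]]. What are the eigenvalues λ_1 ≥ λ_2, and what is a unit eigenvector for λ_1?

Step 1 — characteristic polynomial of 2×2 Sigma:
  det(Sigma - λI) = λ² - trace · λ + det = 0.
  trace = 19 + 7 = 26, det = 19·7 - (5)² = 108.
Step 2 — discriminant:
  Δ = trace² - 4·det = 676 - 432 = 244.
Step 3 — eigenvalues:
  λ = (trace ± √Δ)/2 = (26 ± 15.6205)/2,
  λ_1 = 20.8102,  λ_2 = 5.1898.

Step 4 — unit eigenvector for λ_1: solve (Sigma - λ_1 I)v = 0. First row:
  (19 - 20.8102)·v_x + (5)·v_y = 0, i.e. (-1.8102)·v_x + (5)·v_y = 0,
  so v ∝ (b, λ_1 - a) = (5, 1.8102) = u.
  ||u|| = √((5)² + (1.8102)²) = √(28.277) ≈ 5.3176,
  v_1 = u/||u|| ≈ (0.9403, 0.3404) (||v_1|| = 1).

λ_1 = 20.8102,  λ_2 = 5.1898;  v_1 ≈ (0.9403, 0.3404)


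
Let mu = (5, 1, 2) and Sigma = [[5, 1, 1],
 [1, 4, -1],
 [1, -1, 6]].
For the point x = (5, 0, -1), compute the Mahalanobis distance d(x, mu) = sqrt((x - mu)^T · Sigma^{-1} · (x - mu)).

Step 1 — centre the observation: (x - mu) = (0, -1, -3).

Step 2 — invert Sigma (cofactor / det for 3×3, or solve directly):
  Sigma^{-1} = [[0.2233, -0.068, -0.0485],
 [-0.068, 0.2816, 0.0583],
 [-0.0485, 0.0583, 0.1845]].

Step 3 — form the quadratic (x - mu)^T · Sigma^{-1} · (x - mu):
  Sigma^{-1} · (x - mu) = (0.2136, -0.4563, -0.6117).
  (x - mu)^T · [Sigma^{-1} · (x - mu)] = (0)·(0.2136) + (-1)·(-0.4563) + (-3)·(-0.6117) = 2.2913.

Step 4 — take square root: d = √(2.2913) ≈ 1.5137.

d(x, mu) = √(2.2913) ≈ 1.5137


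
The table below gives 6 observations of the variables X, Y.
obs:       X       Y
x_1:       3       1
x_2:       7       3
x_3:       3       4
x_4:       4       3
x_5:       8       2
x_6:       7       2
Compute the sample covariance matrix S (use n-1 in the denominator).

Step 1 — column means:
  mean(X) = (3 + 7 + 3 + 4 + 8 + 7) / 6 = 32/6 = 5.3333
  mean(Y) = (1 + 3 + 4 + 3 + 2 + 2) / 6 = 15/6 = 2.5

Step 2 — sample covariance S[i,j] = (1/(n-1)) · Σ_k (x_{k,i} - mean_i) · (x_{k,j} - mean_j), with n-1 = 5.
  S[X,X] = ((-2.3333)·(-2.3333) + (1.6667)·(1.6667) + (-2.3333)·(-2.3333) + (-1.3333)·(-1.3333) + (2.6667)·(2.6667) + (1.6667)·(1.6667)) / 5 = 25.3333/5 = 5.0667
  S[X,Y] = ((-2.3333)·(-1.5) + (1.6667)·(0.5) + (-2.3333)·(1.5) + (-1.3333)·(0.5) + (2.6667)·(-0.5) + (1.6667)·(-0.5)) / 5 = -2/5 = -0.4
  S[Y,Y] = ((-1.5)·(-1.5) + (0.5)·(0.5) + (1.5)·(1.5) + (0.5)·(0.5) + (-0.5)·(-0.5) + (-0.5)·(-0.5)) / 5 = 5.5/5 = 1.1

S is symmetric (S[j,i] = S[i,j]). Assembling:

S = [[5.0667, -0.4],
 [-0.4, 1.1]]


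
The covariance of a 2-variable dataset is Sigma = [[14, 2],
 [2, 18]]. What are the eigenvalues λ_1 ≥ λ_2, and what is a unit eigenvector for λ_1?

Step 1 — characteristic polynomial of 2×2 Sigma:
  det(Sigma - λI) = λ² - trace · λ + det = 0.
  trace = 14 + 18 = 32, det = 14·18 - (2)² = 248.
Step 2 — discriminant:
  Δ = trace² - 4·det = 1024 - 992 = 32.
Step 3 — eigenvalues:
  λ = (trace ± √Δ)/2 = (32 ± 5.6569)/2,
  λ_1 = 18.8284,  λ_2 = 13.1716.

Step 4 — unit eigenvector for λ_1: solve (Sigma - λ_1 I)v = 0. First row:
  (14 - 18.8284)·v_x + (2)·v_y = 0, i.e. (-4.8284)·v_x + (2)·v_y = 0,
  so v ∝ (b, λ_1 - a) = (2, 4.8284) = u.
  ||u|| = √((2)² + (4.8284)²) = √(27.3137) ≈ 5.2263,
  v_1 = u/||u|| ≈ (0.3827, 0.9239) (||v_1|| = 1).

λ_1 = 18.8284,  λ_2 = 13.1716;  v_1 ≈ (0.3827, 0.9239)


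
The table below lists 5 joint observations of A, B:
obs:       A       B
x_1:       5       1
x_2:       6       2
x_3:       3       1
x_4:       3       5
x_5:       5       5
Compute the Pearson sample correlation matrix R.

Step 1 — column means:
  mean(A) = (5 + 6 + 3 + 3 + 5) / 5 = 22/5 = 4.4
  mean(B) = (1 + 2 + 1 + 5 + 5) / 5 = 14/5 = 2.8

Step 2 — sample variances and covariances s[i,j] = (1/(n-1)) · Σ_k (x_{k,i} - mean_i) · (x_{k,j} - mean_j), with n-1 = 4:
  s[A,A] = ((0.6)·(0.6) + (1.6)·(1.6) + (-1.4)·(-1.4) + (-1.4)·(-1.4) + (0.6)·(0.6)) / 4 = 7.2/4 = 1.8
  s[A,B] = ((0.6)·(-1.8) + (1.6)·(-0.8) + (-1.4)·(-1.8) + (-1.4)·(2.2) + (0.6)·(2.2)) / 4 = -1.6/4 = -0.4
  s[B,B] = ((-1.8)·(-1.8) + (-0.8)·(-0.8) + (-1.8)·(-1.8) + (2.2)·(2.2) + (2.2)·(2.2)) / 4 = 16.8/4 = 4.2
  Sample standard deviations s_i = √(s[i,i]):
  s(A) = √(1.8) = 1.3416
  s(B) = √(4.2) = 2.0494

Step 3 — r_{ij} = s_{ij} / (s_i · s_j):
  r[A,A] = 1 (diagonal).
  r[A,B] = -0.4 / (1.3416 · 2.0494) = -0.4 / 2.7495 = -0.1455
  r[B,B] = 1 (diagonal).

R is symmetric with unit diagonal. Assembling:

R = [[1, -0.1455],
 [-0.1455, 1]]


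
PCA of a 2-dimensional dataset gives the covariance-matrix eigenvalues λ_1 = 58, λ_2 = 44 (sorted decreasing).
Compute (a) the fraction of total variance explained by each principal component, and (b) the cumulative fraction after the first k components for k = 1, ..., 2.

Step 1 — total variance = trace(Sigma) = Σ λ_i = 58 + 44 = 102.

Step 2 — fraction explained by component i = λ_i / Σ λ:
  PC1: 58/102 = 0.5686
  PC2: 44/102 = 0.4314

Step 3 — cumulative fraction after k components = (λ_1 + ... + λ_k) / Σ λ:
  k = 1: 58/102 = 0.5686
  k = 2: (58 + 44)/102 = 102/102 = 1

Summary (fraction, with percent):

explained: PC1 0.5686 (56.86%), PC2 0.4314 (43.14%);  cumulative: 0.5686, 1


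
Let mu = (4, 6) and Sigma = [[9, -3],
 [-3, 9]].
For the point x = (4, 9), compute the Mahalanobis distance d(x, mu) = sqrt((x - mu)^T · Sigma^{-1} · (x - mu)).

Step 1 — centre the observation: (x - mu) = (0, 3).

Step 2 — invert Sigma. det(Sigma) = 9·9 - (-3)² = 72.
  Sigma^{-1} = (1/det) · [[d, -b], [-b, a]] = [[0.125, 0.0417],
 [0.0417, 0.125]].

Step 3 — form the quadratic (x - mu)^T · Sigma^{-1} · (x - mu):
  Sigma^{-1} · (x - mu) = (0.125, 0.375).
  (x - mu)^T · [Sigma^{-1} · (x - mu)] = (0)·(0.125) + (3)·(0.375) = 1.125.

Step 4 — take square root: d = √(1.125) ≈ 1.0607.

d(x, mu) = √(1.125) ≈ 1.0607


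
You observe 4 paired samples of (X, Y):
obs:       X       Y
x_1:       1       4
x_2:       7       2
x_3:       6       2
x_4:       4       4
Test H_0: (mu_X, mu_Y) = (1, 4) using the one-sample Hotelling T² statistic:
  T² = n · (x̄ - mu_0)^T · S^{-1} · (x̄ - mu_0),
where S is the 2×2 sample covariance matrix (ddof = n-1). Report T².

Step 1 — sample mean vector:
  mean(X) = (1 + 7 + 6 + 4) / 4 = 18/4 = 4.5
  mean(Y) = (4 + 2 + 2 + 4) / 4 = 12/4 = 3
  x̄ = (4.5, 3),  deviation x̄ - mu_0 = (4.5, 3) - (1, 4) = (3.5, -1).

Step 2 — sample covariance matrix, S[i,j] = (1/(n-1)) · Σ_k (x_{k,i} - mean_i) · (x_{k,j} - mean_j), divisor n-1 = 3:
  S[X,X] = ((-3.5)·(-3.5) + (2.5)·(2.5) + (1.5)·(1.5) + (-0.5)·(-0.5)) / 3 = 21/3 = 7
  S[X,Y] = ((-3.5)·(1) + (2.5)·(-1) + (1.5)·(-1) + (-0.5)·(1)) / 3 = -8/3 = -2.6667
  S[Y,Y] = ((1)·(1) + (-1)·(-1) + (-1)·(-1) + (1)·(1)) / 3 = 4/3 = 1.3333
  S = [[7, -2.6667],
 [-2.6667, 1.3333]].

Step 3 — invert S. det(S) = 7·1.3333 - (-2.6667)² = 2.2222.
  S^{-1} = (1/det) · [[d, -b], [-b, a]] = [[0.6, 1.2],
 [1.2, 3.15]].

Step 4 — quadratic form (x̄ - mu_0)^T · S^{-1} · (x̄ - mu_0):
  S^{-1} · (x̄ - mu_0) = (0.9, 1.05),
  (x̄ - mu_0)^T · [...] = (3.5)·(0.9) + (-1)·(1.05) = 2.1.

Step 5 — scale by n: T² = 4 · 2.1 = 8.4.

T² ≈ 8.4


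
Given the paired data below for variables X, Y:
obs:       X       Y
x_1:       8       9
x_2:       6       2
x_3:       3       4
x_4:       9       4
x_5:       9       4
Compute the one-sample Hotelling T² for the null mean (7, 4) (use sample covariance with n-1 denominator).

Step 1 — sample mean vector:
  mean(X) = (8 + 6 + 3 + 9 + 9) / 5 = 35/5 = 7
  mean(Y) = (9 + 2 + 4 + 4 + 4) / 5 = 23/5 = 4.6
  x̄ = (7, 4.6),  deviation x̄ - mu_0 = (7, 4.6) - (7, 4) = (0, 0.6).

Step 2 — sample covariance matrix, S[i,j] = (1/(n-1)) · Σ_k (x_{k,i} - mean_i) · (x_{k,j} - mean_j), divisor n-1 = 4:
  S[X,X] = ((1)·(1) + (-1)·(-1) + (-4)·(-4) + (2)·(2) + (2)·(2)) / 4 = 26/4 = 6.5
  S[X,Y] = ((1)·(4.4) + (-1)·(-2.6) + (-4)·(-0.6) + (2)·(-0.6) + (2)·(-0.6)) / 4 = 7/4 = 1.75
  S[Y,Y] = ((4.4)·(4.4) + (-2.6)·(-2.6) + (-0.6)·(-0.6) + (-0.6)·(-0.6) + (-0.6)·(-0.6)) / 4 = 27.2/4 = 6.8
  S = [[6.5, 1.75],
 [1.75, 6.8]].

Step 3 — invert S. det(S) = 6.5·6.8 - (1.75)² = 41.1375.
  S^{-1} = (1/det) · [[d, -b], [-b, a]] = [[0.1653, -0.0425],
 [-0.0425, 0.158]].

Step 4 — quadratic form (x̄ - mu_0)^T · S^{-1} · (x̄ - mu_0):
  S^{-1} · (x̄ - mu_0) = (-0.0255, 0.0948),
  (x̄ - mu_0)^T · [...] = (0)·(-0.0255) + (0.6)·(0.0948) = 0.0569.

Step 5 — scale by n: T² = 5 · 0.0569 = 0.2844.

T² ≈ 0.2844


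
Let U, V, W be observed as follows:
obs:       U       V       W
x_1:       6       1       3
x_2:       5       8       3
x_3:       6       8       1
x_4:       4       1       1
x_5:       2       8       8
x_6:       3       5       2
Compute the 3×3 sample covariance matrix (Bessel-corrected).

Step 1 — column means:
  mean(U) = (6 + 5 + 6 + 4 + 2 + 3) / 6 = 26/6 = 4.3333
  mean(V) = (1 + 8 + 8 + 1 + 8 + 5) / 6 = 31/6 = 5.1667
  mean(W) = (3 + 3 + 1 + 1 + 8 + 2) / 6 = 18/6 = 3

Step 2 — sample covariance S[i,j] = (1/(n-1)) · Σ_k (x_{k,i} - mean_i) · (x_{k,j} - mean_j), with n-1 = 5.
  S[U,U] = ((1.6667)·(1.6667) + (0.6667)·(0.6667) + (1.6667)·(1.6667) + (-0.3333)·(-0.3333) + (-2.3333)·(-2.3333) + (-1.3333)·(-1.3333)) / 5 = 13.3333/5 = 2.6667
  S[U,V] = ((1.6667)·(-4.1667) + (0.6667)·(2.8333) + (1.6667)·(2.8333) + (-0.3333)·(-4.1667) + (-2.3333)·(2.8333) + (-1.3333)·(-0.1667)) / 5 = -5.3333/5 = -1.0667
  S[U,W] = ((1.6667)·(0) + (0.6667)·(0) + (1.6667)·(-2) + (-0.3333)·(-2) + (-2.3333)·(5) + (-1.3333)·(-1)) / 5 = -13/5 = -2.6
  S[V,V] = ((-4.1667)·(-4.1667) + (2.8333)·(2.8333) + (2.8333)·(2.8333) + (-4.1667)·(-4.1667) + (2.8333)·(2.8333) + (-0.1667)·(-0.1667)) / 5 = 58.8333/5 = 11.7667
  S[V,W] = ((-4.1667)·(0) + (2.8333)·(0) + (2.8333)·(-2) + (-4.1667)·(-2) + (2.8333)·(5) + (-0.1667)·(-1)) / 5 = 17/5 = 3.4
  S[W,W] = ((0)·(0) + (0)·(0) + (-2)·(-2) + (-2)·(-2) + (5)·(5) + (-1)·(-1)) / 5 = 34/5 = 6.8

S is symmetric (S[j,i] = S[i,j]). Assembling:

S = [[2.6667, -1.0667, -2.6],
 [-1.0667, 11.7667, 3.4],
 [-2.6, 3.4, 6.8]]


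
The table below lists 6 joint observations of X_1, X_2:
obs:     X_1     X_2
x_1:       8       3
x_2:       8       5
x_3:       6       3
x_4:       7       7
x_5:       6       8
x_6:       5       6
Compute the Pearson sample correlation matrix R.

Step 1 — column means:
  mean(X_1) = (8 + 8 + 6 + 7 + 6 + 5) / 6 = 40/6 = 6.6667
  mean(X_2) = (3 + 5 + 3 + 7 + 8 + 6) / 6 = 32/6 = 5.3333

Step 2 — sample variances and covariances s[i,j] = (1/(n-1)) · Σ_k (x_{k,i} - mean_i) · (x_{k,j} - mean_j), with n-1 = 5:
  s[X_1,X_1] = ((1.3333)·(1.3333) + (1.3333)·(1.3333) + (-0.6667)·(-0.6667) + (0.3333)·(0.3333) + (-0.6667)·(-0.6667) + (-1.6667)·(-1.6667)) / 5 = 7.3333/5 = 1.4667
  s[X_1,X_2] = ((1.3333)·(-2.3333) + (1.3333)·(-0.3333) + (-0.6667)·(-2.3333) + (0.3333)·(1.6667) + (-0.6667)·(2.6667) + (-1.6667)·(0.6667)) / 5 = -4.3333/5 = -0.8667
  s[X_2,X_2] = ((-2.3333)·(-2.3333) + (-0.3333)·(-0.3333) + (-2.3333)·(-2.3333) + (1.6667)·(1.6667) + (2.6667)·(2.6667) + (0.6667)·(0.6667)) / 5 = 21.3333/5 = 4.2667
  Sample standard deviations s_i = √(s[i,i]):
  s(X_1) = √(1.4667) = 1.2111
  s(X_2) = √(4.2667) = 2.0656

Step 3 — r_{ij} = s_{ij} / (s_i · s_j):
  r[X_1,X_1] = 1 (diagonal).
  r[X_1,X_2] = -0.8667 / (1.2111 · 2.0656) = -0.8667 / 2.5016 = -0.3465
  r[X_2,X_2] = 1 (diagonal).

R is symmetric with unit diagonal. Assembling:

R = [[1, -0.3465],
 [-0.3465, 1]]


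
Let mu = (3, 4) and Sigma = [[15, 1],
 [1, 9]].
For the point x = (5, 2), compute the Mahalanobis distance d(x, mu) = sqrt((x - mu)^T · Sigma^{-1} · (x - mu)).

Step 1 — centre the observation: (x - mu) = (2, -2).

Step 2 — invert Sigma. det(Sigma) = 15·9 - (1)² = 134.
  Sigma^{-1} = (1/det) · [[d, -b], [-b, a]] = [[0.0672, -0.0075],
 [-0.0075, 0.1119]].

Step 3 — form the quadratic (x - mu)^T · Sigma^{-1} · (x - mu):
  Sigma^{-1} · (x - mu) = (0.1493, -0.2388).
  (x - mu)^T · [Sigma^{-1} · (x - mu)] = (2)·(0.1493) + (-2)·(-0.2388) = 0.7761.

Step 4 — take square root: d = √(0.7761) ≈ 0.881.

d(x, mu) = √(0.7761) ≈ 0.881


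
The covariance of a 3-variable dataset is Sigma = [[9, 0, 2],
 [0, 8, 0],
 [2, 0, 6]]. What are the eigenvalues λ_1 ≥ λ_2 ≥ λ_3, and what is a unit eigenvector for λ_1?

Step 1 — characteristic polynomial p(λ) = det(λI - Sigma) = λ³ - tr·λ² + c_1·λ - det, where tr = trace, c_1 = sum of the principal 2×2 minors, det = det(Sigma):
  tr = 9 + 8 + 6 = 23,
  c_1 = (9·8 - (0)²) + (9·6 - (2)²) + (8·6 - (0)²) = 72 + 50 + 48 = 170,
  det = 9·(8·6 - (0)²) - (0)·((0)·6 - (0)·(2)) + (2)·((0)·(0) - 8·(2)) = 9·(48) - (0)·(0) + (2)·(-16) = 400.
  So p(λ) = λ³ - 23λ² + 170λ - 400.
Step 2 — look for an integer root (rational root theorem: any rational root is an integer divisor of 400). Testing λ = 5:
  p(5) = 125 - 575 + 850 - 400 = 0  ✓
  Dividing out (λ - 5): p(λ) = (λ - 5)(λ² - 18λ + 80).
Step 3 — remaining eigenvalues from the quadratic λ² - 18λ + 80 = 0:
  Δ = 18² - 4·80 = 324 - 320 = 4,  λ = (18 ± √4)/2 = (18 ± 2)/2 = 10 or 8.
  Sorted: λ_1 = 10,  λ_2 = 8,  λ_3 = 5  (check: sum = 23 = tr ✓).

Step 4 — unit eigenvector for λ_1 = 10: v spans the null space of (Sigma - λ_1 I), whose rows are
  r_1 = (-1, 0, 2),  r_2 = (0, -2, 0),  r_3 = (2, 0, -4).
  v is orthogonal to every row, so take v ∝ r_1 × r_2 = ((0)·(0) - (2)·(-2), (2)·(0) - (-1)·(0), (-1)·(-2) - (0)·(0)) = (4, 0, 2).
  Rescale (divide by 2): u = (2, 0, 1).
  ||u|| = √((2)² + (0)² + (1)²) = √(5) ≈ 2.2361,  v_1 = u/||u|| ≈ (0.8944, 0, 0.4472) (||v_1|| = 1).

λ_1 = 10,  λ_2 = 8,  λ_3 = 5;  v_1 ≈ (0.8944, 0, 0.4472)
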